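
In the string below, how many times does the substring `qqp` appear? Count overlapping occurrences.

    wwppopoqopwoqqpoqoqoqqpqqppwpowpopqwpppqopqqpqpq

Sliding a length-3 window over the 48 characters (46 positions):
  position 13–15: qqp
  position 21–23: qqp
  position 24–26: qqp
  position 43–45: qqp

4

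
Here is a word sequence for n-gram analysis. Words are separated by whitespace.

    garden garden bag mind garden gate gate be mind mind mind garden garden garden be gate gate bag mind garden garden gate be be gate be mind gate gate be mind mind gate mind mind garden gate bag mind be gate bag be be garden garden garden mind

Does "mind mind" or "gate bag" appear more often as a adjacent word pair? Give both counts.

"mind mind": 4 occurrences
"gate bag": 3 occurrences

"mind mind" (4 vs 3)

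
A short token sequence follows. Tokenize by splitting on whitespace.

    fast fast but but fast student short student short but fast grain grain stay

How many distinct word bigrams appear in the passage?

11

14 tokens → 13 bigram windows in total.
Repeated bigrams (each contributes count−1 duplicates):
  but fast: 2
  student short: 2
2 duplicate windows → 13 − 2 = 11 distinct.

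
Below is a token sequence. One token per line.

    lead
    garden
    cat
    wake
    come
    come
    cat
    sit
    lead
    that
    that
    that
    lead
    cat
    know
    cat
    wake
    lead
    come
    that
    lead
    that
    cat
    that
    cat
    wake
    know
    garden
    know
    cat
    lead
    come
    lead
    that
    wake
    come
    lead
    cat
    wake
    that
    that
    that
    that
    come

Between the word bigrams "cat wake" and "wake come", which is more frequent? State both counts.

"cat wake": 4 occurrences
"wake come": 2 occurrences

"cat wake" (4 vs 2)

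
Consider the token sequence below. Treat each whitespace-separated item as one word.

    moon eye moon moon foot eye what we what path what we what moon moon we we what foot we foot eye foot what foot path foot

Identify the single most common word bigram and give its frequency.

"we what", 3 times

Bigram frequencies (highest first):
  we what: 3
  moon moon: 2
  foot eye: 2
  what we: 2
  what foot: 2
  moon eye: 1
  … (14 more, each ≤ 1)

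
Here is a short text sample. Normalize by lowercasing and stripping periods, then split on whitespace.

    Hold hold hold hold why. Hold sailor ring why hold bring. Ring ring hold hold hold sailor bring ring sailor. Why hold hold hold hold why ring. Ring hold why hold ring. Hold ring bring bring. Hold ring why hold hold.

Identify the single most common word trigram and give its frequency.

Trigram frequencies (highest first):
  hold hold hold: 5
  hold hold why: 2
  hold why hold: 2
  ring why hold: 2
  ring ring hold: 2
  why hold hold: 2
  … (24 more, each ≤ 1)

"hold hold hold", 5 times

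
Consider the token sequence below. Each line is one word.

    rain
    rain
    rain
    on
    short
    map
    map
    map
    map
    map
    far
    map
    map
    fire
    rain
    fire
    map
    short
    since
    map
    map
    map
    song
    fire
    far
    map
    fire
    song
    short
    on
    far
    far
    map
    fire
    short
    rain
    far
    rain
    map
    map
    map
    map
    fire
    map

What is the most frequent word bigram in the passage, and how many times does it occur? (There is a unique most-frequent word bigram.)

"map map", 10 times

Bigram frequencies (highest first):
  map map: 10
  map fire: 4
  far map: 3
  rain rain: 2
  fire map: 2
  rain on: 1
  … (21 more, each ≤ 1)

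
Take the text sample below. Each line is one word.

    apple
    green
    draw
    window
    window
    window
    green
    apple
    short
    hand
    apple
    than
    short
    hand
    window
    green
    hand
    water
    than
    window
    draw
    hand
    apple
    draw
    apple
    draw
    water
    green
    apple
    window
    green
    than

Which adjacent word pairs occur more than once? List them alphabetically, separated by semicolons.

apple draw; green apple; hand apple; short hand; window green; window window

Bigram counts meeting the condition (more than once):
  apple draw: 2
  green apple: 2
  hand apple: 2
  short hand: 2
  window green: 3
  window window: 2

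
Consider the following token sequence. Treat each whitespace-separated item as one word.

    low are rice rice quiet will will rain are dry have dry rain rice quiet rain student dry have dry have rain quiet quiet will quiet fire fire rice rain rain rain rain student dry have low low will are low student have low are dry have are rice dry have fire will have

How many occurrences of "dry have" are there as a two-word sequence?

6

Scanning the 53 overlapping bigram windows for "dry have":
  position 10–11: dry have
  position 18–19: dry have
  position 20–21: dry have
  position 35–36: dry have
  position 46–47: dry have
  position 50–51: dry have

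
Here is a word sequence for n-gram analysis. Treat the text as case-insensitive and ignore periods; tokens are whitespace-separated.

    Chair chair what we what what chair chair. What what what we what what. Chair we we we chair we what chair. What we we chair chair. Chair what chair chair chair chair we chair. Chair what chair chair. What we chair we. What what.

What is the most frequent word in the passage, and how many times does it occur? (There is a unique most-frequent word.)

Unigram frequencies (highest first):
  chair: 19
  what: 15
  we: 11

"chair", 19 times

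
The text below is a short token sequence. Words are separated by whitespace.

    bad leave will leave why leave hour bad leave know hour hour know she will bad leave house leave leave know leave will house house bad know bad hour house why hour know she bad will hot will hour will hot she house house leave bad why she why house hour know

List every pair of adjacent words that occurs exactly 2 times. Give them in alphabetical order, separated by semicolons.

Bigram counts meeting the condition (exactly 2 times):
  house house: 2
  house leave: 2
  know she: 2
  leave know: 2
  leave will: 2
  will hot: 2

house house; house leave; know she; leave know; leave will; will hot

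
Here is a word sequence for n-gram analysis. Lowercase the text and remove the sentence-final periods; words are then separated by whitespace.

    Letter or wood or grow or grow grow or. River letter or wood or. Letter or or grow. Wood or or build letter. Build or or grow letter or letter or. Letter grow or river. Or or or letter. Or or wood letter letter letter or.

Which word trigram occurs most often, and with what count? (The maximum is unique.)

Trigram frequencies (highest first):
  or letter or: 3
  letter or wood: 2
  or wood or: 2
  grow or river: 2
  letter or or: 2
  or or grow: 2
  … (30 more, each ≤ 2)

"or letter or", 3 times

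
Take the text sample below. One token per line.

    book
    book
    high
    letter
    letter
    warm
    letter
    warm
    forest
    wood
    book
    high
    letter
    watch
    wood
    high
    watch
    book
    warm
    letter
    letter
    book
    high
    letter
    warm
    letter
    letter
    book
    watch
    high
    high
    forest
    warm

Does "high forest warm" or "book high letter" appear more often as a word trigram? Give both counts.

"book high letter" (3 vs 1)

"high forest warm": 1 occurrence
"book high letter": 3 occurrences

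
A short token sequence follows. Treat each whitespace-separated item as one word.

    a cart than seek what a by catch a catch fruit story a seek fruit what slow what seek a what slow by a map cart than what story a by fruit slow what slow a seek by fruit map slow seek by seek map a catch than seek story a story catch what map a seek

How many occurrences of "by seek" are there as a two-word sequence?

1

Scanning the 56 overlapping bigram windows for "by seek":
  position 43–44: by seek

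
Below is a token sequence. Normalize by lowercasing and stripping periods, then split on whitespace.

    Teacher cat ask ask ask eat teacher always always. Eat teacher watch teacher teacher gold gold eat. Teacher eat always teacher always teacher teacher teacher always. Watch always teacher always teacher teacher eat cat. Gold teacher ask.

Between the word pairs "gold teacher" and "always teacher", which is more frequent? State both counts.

"gold teacher": 1 occurrence
"always teacher": 4 occurrences

"always teacher" (4 vs 1)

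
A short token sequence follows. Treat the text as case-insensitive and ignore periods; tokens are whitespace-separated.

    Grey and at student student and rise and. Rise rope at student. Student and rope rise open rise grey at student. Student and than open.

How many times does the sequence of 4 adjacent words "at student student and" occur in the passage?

Scanning the 22 overlapping 4-gram windows for "at student student and":
  position 3–6: at student student and
  position 11–14: at student student and
  position 20–23: at student student and

3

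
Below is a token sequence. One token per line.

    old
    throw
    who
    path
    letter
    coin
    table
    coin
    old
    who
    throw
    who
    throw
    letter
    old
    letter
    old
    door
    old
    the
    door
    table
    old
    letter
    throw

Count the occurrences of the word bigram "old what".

0

Scanning the 24 overlapping bigram windows for "old what":
  (none found)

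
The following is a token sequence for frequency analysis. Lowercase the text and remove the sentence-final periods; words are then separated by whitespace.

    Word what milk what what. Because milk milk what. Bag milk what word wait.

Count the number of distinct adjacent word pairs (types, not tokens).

11

14 tokens → 13 bigram windows in total.
Repeated bigrams (each contributes count−1 duplicates):
  milk what: 3
2 duplicate windows → 13 − 2 = 11 distinct.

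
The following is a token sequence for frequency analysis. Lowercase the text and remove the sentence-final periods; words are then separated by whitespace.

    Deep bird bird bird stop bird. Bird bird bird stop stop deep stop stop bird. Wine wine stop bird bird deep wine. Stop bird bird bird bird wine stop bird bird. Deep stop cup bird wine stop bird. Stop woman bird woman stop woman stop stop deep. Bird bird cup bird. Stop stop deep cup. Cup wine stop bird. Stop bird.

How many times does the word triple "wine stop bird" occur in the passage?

Scanning the 59 overlapping trigram windows for "wine stop bird":
  position 17–19: wine stop bird
  position 22–24: wine stop bird
  position 28–30: wine stop bird
  position 36–38: wine stop bird
  position 57–59: wine stop bird

5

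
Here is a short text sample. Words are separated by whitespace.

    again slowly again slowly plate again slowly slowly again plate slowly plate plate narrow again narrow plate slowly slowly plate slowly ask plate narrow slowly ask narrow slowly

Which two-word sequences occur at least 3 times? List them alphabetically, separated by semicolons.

Bigram counts meeting the condition (at least 3 times):
  again slowly: 3
  plate slowly: 3
  slowly plate: 3

again slowly; plate slowly; slowly plate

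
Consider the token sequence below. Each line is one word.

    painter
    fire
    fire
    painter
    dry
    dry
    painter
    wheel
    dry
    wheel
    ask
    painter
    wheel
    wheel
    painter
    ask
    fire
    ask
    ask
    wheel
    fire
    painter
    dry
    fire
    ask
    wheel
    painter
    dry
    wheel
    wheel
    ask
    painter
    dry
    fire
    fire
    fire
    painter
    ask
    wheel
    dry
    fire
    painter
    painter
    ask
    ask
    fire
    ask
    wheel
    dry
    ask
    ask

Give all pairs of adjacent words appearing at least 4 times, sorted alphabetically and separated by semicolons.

ask wheel; fire painter; painter dry

Bigram counts meeting the condition (at least 4 times):
  ask wheel: 4
  fire painter: 4
  painter dry: 4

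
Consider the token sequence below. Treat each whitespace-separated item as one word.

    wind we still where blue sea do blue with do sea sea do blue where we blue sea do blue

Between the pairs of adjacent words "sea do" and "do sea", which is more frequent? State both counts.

"sea do" (3 vs 1)

"sea do": 3 occurrences
"do sea": 1 occurrence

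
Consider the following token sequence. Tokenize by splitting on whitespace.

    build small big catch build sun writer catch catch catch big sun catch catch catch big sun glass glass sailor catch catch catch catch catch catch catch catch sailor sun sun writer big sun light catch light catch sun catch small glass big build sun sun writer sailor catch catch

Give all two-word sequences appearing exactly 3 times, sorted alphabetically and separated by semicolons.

Bigram counts meeting the condition (exactly 3 times):
  big sun: 3
  sun writer: 3

big sun; sun writer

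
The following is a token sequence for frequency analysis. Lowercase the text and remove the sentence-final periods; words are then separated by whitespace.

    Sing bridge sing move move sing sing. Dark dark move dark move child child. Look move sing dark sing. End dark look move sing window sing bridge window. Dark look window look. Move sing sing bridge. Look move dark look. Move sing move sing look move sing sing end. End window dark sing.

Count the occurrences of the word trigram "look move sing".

Scanning the 51 overlapping trigram windows for "look move sing":
  position 15–17: look move sing
  position 22–24: look move sing
  position 32–34: look move sing
  position 40–42: look move sing
  position 45–47: look move sing

5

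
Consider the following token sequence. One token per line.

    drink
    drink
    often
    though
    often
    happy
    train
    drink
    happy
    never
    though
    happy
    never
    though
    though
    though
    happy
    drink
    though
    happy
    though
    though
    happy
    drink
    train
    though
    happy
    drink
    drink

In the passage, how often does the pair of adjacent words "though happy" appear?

Scanning the 28 overlapping bigram windows for "though happy":
  position 11–12: though happy
  position 16–17: though happy
  position 19–20: though happy
  position 22–23: though happy
  position 26–27: though happy

5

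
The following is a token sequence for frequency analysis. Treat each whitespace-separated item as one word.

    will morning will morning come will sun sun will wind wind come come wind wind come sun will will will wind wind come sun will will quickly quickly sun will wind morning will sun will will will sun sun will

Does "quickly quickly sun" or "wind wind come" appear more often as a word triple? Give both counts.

"quickly quickly sun": 1 occurrence
"wind wind come": 3 occurrences

"wind wind come" (3 vs 1)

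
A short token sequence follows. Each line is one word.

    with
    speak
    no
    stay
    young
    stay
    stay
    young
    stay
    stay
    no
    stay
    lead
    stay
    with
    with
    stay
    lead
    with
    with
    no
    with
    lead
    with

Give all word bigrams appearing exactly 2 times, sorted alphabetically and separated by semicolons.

Bigram counts meeting the condition (exactly 2 times):
  lead with: 2
  no stay: 2
  stay lead: 2
  stay stay: 2
  stay young: 2
  with with: 2
  young stay: 2

lead with; no stay; stay lead; stay stay; stay young; with with; young stay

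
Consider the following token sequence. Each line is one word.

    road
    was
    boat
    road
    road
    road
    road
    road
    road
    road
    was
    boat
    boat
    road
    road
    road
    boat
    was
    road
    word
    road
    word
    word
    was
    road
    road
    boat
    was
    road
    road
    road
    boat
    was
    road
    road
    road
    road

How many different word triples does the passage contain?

37 tokens → 35 trigram windows in total.
Repeated trigrams (each contributes count−1 duplicates):
  road road road: 9
  boat was road: 3
  road boat was: 3
  road road boat: 3
  was road road: 3
  boat road road: 2
  road was boat: 2
18 duplicate windows → 35 − 18 = 17 distinct.

17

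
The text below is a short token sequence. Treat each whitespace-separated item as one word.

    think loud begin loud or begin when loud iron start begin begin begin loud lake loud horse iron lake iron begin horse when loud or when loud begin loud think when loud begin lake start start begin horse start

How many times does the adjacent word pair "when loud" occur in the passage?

Scanning the 38 overlapping bigram windows for "when loud":
  position 7–8: when loud
  position 23–24: when loud
  position 26–27: when loud
  position 31–32: when loud

4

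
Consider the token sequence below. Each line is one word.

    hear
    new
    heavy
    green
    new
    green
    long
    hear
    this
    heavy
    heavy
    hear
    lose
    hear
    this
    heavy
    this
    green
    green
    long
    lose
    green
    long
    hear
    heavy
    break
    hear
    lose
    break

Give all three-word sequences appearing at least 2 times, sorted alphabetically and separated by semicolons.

green long hear; hear this heavy

Trigram counts meeting the condition (at least 2 times):
  green long hear: 2
  hear this heavy: 2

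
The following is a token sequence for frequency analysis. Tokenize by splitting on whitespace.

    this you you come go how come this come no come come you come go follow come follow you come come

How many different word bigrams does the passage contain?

21 tokens → 20 bigram windows in total.
Repeated bigrams (each contributes count−1 duplicates):
  you come: 3
  come come: 2
  come go: 2
4 duplicate windows → 20 − 4 = 16 distinct.

16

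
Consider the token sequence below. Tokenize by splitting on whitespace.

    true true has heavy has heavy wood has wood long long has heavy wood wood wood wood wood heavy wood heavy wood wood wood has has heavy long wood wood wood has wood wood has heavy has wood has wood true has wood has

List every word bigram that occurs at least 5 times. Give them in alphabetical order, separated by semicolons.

Bigram counts meeting the condition (at least 5 times):
  has heavy: 5
  has wood: 5
  wood has: 6
  wood wood: 9

has heavy; has wood; wood has; wood wood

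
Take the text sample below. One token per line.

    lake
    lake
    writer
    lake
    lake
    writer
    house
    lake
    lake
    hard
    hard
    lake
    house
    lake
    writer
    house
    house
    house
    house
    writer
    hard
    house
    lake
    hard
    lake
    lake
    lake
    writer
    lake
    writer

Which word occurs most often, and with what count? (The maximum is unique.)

Unigram frequencies (highest first):
  lake: 13
  house: 7
  writer: 6
  hard: 4

"lake", 13 times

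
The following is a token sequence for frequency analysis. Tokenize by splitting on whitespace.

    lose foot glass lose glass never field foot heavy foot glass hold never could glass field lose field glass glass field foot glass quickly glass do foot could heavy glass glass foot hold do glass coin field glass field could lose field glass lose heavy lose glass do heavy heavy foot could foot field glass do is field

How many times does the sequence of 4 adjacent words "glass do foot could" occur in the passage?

1

Scanning the 55 overlapping 4-gram windows for "glass do foot could":
  position 25–28: glass do foot could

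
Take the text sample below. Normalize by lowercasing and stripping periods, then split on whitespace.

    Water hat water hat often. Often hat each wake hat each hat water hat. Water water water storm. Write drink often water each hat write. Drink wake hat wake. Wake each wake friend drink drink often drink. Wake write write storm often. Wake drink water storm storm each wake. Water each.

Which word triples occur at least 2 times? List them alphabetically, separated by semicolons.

hat water hat; water hat water

Trigram counts meeting the condition (at least 2 times):
  hat water hat: 2
  water hat water: 2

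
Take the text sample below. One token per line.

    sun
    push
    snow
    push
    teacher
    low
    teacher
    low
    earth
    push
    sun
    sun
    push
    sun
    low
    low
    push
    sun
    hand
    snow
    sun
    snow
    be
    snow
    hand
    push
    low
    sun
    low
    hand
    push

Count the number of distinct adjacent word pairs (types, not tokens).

31 tokens → 30 bigram windows in total.
Repeated bigrams (each contributes count−1 duplicates):
  push sun: 3
  hand push: 2
  sun low: 2
  sun push: 2
  teacher low: 2
6 duplicate windows → 30 − 6 = 24 distinct.

24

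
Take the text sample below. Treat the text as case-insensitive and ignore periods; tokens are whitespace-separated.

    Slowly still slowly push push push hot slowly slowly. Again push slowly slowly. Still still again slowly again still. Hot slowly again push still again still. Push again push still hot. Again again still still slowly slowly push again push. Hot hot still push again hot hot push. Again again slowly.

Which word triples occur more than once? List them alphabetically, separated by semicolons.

again push still; push again push; slowly again push; still push again

Trigram counts meeting the condition (more than once):
  again push still: 2
  push again push: 2
  slowly again push: 2
  still push again: 2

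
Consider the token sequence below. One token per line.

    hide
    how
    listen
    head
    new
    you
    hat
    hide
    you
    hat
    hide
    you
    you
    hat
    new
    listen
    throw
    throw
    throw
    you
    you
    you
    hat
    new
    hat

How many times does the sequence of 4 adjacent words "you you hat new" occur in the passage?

Scanning the 22 overlapping 4-gram windows for "you you hat new":
  position 12–15: you you hat new
  position 21–24: you you hat new

2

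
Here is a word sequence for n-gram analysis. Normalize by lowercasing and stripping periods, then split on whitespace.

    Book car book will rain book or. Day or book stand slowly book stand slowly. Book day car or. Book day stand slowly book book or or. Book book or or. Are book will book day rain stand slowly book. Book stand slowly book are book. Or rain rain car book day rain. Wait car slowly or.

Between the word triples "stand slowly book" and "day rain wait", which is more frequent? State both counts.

"stand slowly book": 5 occurrences
"day rain wait": 1 occurrence

"stand slowly book" (5 vs 1)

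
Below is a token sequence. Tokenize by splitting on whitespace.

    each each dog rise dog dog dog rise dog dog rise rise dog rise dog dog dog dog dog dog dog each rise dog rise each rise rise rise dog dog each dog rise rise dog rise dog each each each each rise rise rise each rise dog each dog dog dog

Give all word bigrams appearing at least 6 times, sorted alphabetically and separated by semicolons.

Bigram counts meeting the condition (at least 6 times):
  dog dog: 12
  dog rise: 7
  rise dog: 9
  rise rise: 6

dog dog; dog rise; rise dog; rise rise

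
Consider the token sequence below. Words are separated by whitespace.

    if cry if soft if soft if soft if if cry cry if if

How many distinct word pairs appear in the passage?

6

14 tokens → 13 bigram windows in total.
Repeated bigrams (each contributes count−1 duplicates):
  if soft: 3
  soft if: 3
  cry if: 2
  if cry: 2
  if if: 2
7 duplicate windows → 13 − 7 = 6 distinct.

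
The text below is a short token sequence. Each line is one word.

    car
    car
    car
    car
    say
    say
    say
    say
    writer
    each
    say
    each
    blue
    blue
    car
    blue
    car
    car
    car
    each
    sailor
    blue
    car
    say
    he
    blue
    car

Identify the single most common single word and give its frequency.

Unigram frequencies (highest first):
  car: 10
  say: 6
  blue: 5
  each: 3
  writer: 1
  sailor: 1
  … (1 more, each ≤ 1)

"car", 10 times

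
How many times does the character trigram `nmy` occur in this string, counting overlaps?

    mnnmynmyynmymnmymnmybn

Sliding a length-3 window over the 22 characters (20 positions):
  position 3–5: nmy
  position 6–8: nmy
  position 10–12: nmy
  position 14–16: nmy
  position 18–20: nmy

5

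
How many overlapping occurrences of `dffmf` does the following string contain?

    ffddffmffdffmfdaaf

Sliding a length-5 window over the 18 characters (14 positions):
  position 4–8: dffmf
  position 10–14: dffmf

2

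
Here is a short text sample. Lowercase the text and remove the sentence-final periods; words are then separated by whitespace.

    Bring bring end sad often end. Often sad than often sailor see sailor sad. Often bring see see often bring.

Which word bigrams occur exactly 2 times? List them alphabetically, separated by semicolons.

often bring; sad often

Bigram counts meeting the condition (exactly 2 times):
  often bring: 2
  sad often: 2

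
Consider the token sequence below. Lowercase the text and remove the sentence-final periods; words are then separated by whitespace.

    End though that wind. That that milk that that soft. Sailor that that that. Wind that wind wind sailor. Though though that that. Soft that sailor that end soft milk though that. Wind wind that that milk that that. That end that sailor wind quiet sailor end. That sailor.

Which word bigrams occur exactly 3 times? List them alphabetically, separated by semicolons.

that sailor; though that; wind that

Bigram counts meeting the condition (exactly 3 times):
  that sailor: 3
  though that: 3
  wind that: 3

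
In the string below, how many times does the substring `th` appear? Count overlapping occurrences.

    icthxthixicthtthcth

Sliding a length-2 window over the 19 characters (18 positions):
  position 3–4: th
  position 6–7: th
  position 12–13: th
  position 15–16: th
  position 18–19: th

5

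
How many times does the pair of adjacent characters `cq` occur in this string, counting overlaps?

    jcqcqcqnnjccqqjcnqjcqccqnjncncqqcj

7

Sliding a length-2 window over the 34 characters (33 positions):
  position 2–3: cq
  position 4–5: cq
  position 6–7: cq
  position 12–13: cq
  position 20–21: cq
  position 23–24: cq
  position 30–31: cq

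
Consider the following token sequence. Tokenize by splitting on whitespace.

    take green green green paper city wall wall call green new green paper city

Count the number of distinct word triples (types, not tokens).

14 tokens → 12 trigram windows in total.
Repeated trigrams (each contributes count−1 duplicates):
  green paper city: 2
1 duplicate windows → 12 − 1 = 11 distinct.

11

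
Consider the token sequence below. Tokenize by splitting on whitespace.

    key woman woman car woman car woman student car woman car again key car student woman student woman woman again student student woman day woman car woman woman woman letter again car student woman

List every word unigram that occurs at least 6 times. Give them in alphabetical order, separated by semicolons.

car; student; woman

Unigram counts meeting the condition (at least 6 times):
  car: 7
  student: 6
  woman: 14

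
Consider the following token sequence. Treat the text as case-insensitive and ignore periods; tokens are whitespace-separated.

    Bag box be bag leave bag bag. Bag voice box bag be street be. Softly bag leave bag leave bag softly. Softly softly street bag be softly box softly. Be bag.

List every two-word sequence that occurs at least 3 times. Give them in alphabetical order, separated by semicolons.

bag leave; leave bag

Bigram counts meeting the condition (at least 3 times):
  bag leave: 3
  leave bag: 3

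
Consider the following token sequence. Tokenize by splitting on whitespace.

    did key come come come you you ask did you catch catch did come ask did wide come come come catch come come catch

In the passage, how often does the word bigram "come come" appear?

5

Scanning the 23 overlapping bigram windows for "come come":
  position 3–4: come come
  position 4–5: come come
  position 18–19: come come
  position 19–20: come come
  position 22–23: come come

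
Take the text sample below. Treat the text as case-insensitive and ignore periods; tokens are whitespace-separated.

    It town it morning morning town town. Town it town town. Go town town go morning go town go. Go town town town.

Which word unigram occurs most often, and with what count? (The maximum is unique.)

"town", 12 times

Unigram frequencies (highest first):
  town: 12
  go: 5
  it: 3
  morning: 3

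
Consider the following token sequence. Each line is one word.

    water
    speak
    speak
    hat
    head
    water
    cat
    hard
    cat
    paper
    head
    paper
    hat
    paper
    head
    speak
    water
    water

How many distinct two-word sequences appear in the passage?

16

18 tokens → 17 bigram windows in total.
Repeated bigrams (each contributes count−1 duplicates):
  paper head: 2
1 duplicate windows → 17 − 1 = 16 distinct.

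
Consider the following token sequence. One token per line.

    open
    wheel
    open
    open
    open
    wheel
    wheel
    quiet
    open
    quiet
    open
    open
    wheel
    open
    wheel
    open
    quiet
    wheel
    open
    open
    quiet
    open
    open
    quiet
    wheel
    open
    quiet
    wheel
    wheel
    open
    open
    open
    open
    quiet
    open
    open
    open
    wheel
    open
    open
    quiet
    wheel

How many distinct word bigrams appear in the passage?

8

42 tokens → 41 bigram windows in total.
Repeated bigrams (each contributes count−1 duplicates):
  open open: 11
  open quiet: 7
  wheel open: 7
  open wheel: 5
  quiet open: 4
  quiet wheel: 4
  wheel wheel: 2
33 duplicate windows → 41 − 33 = 8 distinct.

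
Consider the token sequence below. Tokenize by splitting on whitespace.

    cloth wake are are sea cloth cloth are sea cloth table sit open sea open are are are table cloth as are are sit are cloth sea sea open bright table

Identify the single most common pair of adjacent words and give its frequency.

"are are", 4 times

Bigram frequencies (highest first):
  are are: 4
  are sea: 2
  sea cloth: 2
  sea open: 2
  cloth wake: 1
  wake are: 1
  … (18 more, each ≤ 1)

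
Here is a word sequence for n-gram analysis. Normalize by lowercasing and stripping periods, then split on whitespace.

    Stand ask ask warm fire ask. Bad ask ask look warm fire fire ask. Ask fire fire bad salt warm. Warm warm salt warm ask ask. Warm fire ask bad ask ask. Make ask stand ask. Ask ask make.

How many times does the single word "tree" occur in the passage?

Scanning the 39 tokens for "tree":
  (none found)

0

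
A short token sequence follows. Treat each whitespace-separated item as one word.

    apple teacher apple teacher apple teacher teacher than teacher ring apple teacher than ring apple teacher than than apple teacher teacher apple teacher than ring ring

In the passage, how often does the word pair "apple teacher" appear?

Scanning the 25 overlapping bigram windows for "apple teacher":
  position 1–2: apple teacher
  position 3–4: apple teacher
  position 5–6: apple teacher
  position 11–12: apple teacher
  position 15–16: apple teacher
  position 19–20: apple teacher
  position 22–23: apple teacher

7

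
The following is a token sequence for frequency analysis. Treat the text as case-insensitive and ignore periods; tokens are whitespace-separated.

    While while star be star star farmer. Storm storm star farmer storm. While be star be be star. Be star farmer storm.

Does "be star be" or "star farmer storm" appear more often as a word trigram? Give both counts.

"star farmer storm" (3 vs 2)

"be star be": 2 occurrences
"star farmer storm": 3 occurrences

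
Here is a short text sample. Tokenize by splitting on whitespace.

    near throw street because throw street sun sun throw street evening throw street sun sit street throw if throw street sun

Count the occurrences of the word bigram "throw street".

5

Scanning the 20 overlapping bigram windows for "throw street":
  position 2–3: throw street
  position 5–6: throw street
  position 9–10: throw street
  position 12–13: throw street
  position 19–20: throw street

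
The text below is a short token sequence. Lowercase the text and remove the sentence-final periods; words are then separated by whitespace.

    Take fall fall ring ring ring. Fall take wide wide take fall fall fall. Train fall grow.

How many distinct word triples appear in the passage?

14

17 tokens → 15 trigram windows in total.
Repeated trigrams (each contributes count−1 duplicates):
  take fall fall: 2
1 duplicate windows → 15 − 1 = 14 distinct.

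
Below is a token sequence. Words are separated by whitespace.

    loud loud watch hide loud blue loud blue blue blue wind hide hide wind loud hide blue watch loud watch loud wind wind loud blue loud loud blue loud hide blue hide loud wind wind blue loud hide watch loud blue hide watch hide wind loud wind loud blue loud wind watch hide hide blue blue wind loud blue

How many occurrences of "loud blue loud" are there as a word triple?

4

Scanning the 57 overlapping trigram windows for "loud blue loud":
  position 5–7: loud blue loud
  position 24–26: loud blue loud
  position 27–29: loud blue loud
  position 48–50: loud blue loud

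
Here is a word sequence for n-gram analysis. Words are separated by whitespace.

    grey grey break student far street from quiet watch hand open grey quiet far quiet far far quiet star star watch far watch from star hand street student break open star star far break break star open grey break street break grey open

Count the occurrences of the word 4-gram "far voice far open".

0

Scanning the 40 overlapping 4-gram windows for "far voice far open":
  (none found)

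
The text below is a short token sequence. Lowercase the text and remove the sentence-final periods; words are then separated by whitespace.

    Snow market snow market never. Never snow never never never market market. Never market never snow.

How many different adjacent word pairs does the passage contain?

16 tokens → 15 bigram windows in total.
Repeated bigrams (each contributes count−1 duplicates):
  market never: 3
  never never: 3
  never market: 2
  never snow: 2
  snow market: 2
7 duplicate windows → 15 − 7 = 8 distinct.

8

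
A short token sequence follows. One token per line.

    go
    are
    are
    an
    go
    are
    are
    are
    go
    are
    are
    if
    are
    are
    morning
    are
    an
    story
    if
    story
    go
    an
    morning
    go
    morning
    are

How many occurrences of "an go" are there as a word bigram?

Scanning the 25 overlapping bigram windows for "an go":
  position 4–5: an go

1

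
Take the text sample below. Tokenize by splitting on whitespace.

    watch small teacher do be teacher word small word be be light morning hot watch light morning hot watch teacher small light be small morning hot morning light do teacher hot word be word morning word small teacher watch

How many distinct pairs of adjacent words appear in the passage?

31

39 tokens → 38 bigram windows in total.
Repeated bigrams (each contributes count−1 duplicates):
  morning hot: 3
  hot watch: 2
  light morning: 2
  small teacher: 2
  word be: 2
  word small: 2
7 duplicate windows → 38 − 7 = 31 distinct.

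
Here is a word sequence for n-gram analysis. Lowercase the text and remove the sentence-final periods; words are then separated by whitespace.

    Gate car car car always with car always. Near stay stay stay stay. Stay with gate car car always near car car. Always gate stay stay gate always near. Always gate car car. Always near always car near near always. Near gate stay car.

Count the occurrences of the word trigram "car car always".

Scanning the 42 overlapping trigram windows for "car car always":
  position 3–5: car car always
  position 17–19: car car always
  position 21–23: car car always
  position 32–34: car car always

4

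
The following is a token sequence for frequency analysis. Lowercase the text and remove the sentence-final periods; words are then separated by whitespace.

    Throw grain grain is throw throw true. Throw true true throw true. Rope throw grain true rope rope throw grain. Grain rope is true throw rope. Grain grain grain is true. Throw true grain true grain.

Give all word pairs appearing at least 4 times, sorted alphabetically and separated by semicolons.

grain grain; throw true; true throw

Bigram counts meeting the condition (at least 4 times):
  grain grain: 4
  throw true: 4
  true throw: 4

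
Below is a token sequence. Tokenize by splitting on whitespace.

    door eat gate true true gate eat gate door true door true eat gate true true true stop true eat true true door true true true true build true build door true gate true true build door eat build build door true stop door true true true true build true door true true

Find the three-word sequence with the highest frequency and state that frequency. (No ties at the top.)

Trigram frequencies (highest first):
  true true true: 5
  gate true true: 3
  true door true: 3
  door true true: 3
  true true build: 3
  eat gate true: 2
  … (29 more, each ≤ 2)

"true true true", 5 times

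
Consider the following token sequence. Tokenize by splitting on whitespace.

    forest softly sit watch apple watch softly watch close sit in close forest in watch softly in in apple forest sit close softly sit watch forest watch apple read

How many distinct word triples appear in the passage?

29 tokens → 27 trigram windows in total.
Repeated trigrams (each contributes count−1 duplicates):
  softly sit watch: 2
1 duplicate windows → 27 − 1 = 26 distinct.

26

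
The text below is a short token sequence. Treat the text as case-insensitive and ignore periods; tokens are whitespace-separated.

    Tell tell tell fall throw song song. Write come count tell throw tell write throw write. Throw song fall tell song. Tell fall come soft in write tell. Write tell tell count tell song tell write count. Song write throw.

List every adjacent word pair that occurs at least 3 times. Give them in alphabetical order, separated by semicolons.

tell tell; tell write; write throw

Bigram counts meeting the condition (at least 3 times):
  tell tell: 3
  tell write: 3
  write throw: 3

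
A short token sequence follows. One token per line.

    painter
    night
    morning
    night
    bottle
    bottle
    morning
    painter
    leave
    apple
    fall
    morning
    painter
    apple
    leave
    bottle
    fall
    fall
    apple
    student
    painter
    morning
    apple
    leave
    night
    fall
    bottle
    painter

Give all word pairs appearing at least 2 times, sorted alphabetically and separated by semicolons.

apple leave; morning painter

Bigram counts meeting the condition (at least 2 times):
  apple leave: 2
  morning painter: 2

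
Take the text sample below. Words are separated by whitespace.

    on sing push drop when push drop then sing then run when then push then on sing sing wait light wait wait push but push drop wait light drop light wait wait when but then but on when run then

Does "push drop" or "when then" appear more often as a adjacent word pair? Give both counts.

"push drop" (3 vs 1)

"push drop": 3 occurrences
"when then": 1 occurrence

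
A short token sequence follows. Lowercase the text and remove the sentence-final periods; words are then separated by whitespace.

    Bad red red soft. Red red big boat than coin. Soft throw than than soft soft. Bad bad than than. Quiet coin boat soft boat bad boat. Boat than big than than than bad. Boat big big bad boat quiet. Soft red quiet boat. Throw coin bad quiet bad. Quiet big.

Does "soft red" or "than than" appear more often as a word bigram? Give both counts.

"soft red": 2 occurrences
"than than": 4 occurrences

"than than" (4 vs 2)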